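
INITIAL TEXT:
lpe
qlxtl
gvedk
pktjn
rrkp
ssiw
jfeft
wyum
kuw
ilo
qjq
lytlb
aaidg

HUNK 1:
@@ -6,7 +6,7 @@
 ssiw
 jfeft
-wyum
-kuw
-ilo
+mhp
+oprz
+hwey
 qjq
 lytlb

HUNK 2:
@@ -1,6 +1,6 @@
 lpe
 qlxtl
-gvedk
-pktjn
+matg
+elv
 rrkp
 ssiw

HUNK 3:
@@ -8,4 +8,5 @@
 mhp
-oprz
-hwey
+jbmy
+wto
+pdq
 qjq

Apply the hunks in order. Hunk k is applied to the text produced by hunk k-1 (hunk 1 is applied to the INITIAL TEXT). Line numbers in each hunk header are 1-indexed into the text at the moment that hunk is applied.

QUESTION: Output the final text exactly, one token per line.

Hunk 1: at line 6 remove [wyum,kuw,ilo] add [mhp,oprz,hwey] -> 13 lines: lpe qlxtl gvedk pktjn rrkp ssiw jfeft mhp oprz hwey qjq lytlb aaidg
Hunk 2: at line 1 remove [gvedk,pktjn] add [matg,elv] -> 13 lines: lpe qlxtl matg elv rrkp ssiw jfeft mhp oprz hwey qjq lytlb aaidg
Hunk 3: at line 8 remove [oprz,hwey] add [jbmy,wto,pdq] -> 14 lines: lpe qlxtl matg elv rrkp ssiw jfeft mhp jbmy wto pdq qjq lytlb aaidg

Answer: lpe
qlxtl
matg
elv
rrkp
ssiw
jfeft
mhp
jbmy
wto
pdq
qjq
lytlb
aaidg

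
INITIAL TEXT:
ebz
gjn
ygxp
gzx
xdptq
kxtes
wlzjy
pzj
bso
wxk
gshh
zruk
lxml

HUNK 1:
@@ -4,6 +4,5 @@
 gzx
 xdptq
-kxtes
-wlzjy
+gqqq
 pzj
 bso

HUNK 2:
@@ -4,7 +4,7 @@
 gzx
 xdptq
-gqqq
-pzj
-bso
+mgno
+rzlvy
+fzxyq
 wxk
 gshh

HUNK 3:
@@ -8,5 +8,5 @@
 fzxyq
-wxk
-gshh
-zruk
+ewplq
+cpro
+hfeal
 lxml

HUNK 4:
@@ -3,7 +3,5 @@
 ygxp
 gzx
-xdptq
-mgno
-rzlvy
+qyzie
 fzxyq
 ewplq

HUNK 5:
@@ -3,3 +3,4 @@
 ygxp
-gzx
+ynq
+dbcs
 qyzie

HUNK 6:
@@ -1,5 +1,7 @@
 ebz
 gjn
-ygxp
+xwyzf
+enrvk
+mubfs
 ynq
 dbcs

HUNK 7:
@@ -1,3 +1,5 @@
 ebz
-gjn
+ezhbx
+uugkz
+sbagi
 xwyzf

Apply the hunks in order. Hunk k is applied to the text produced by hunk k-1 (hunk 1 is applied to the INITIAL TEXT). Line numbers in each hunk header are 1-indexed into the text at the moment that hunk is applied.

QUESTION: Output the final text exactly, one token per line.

Hunk 1: at line 4 remove [kxtes,wlzjy] add [gqqq] -> 12 lines: ebz gjn ygxp gzx xdptq gqqq pzj bso wxk gshh zruk lxml
Hunk 2: at line 4 remove [gqqq,pzj,bso] add [mgno,rzlvy,fzxyq] -> 12 lines: ebz gjn ygxp gzx xdptq mgno rzlvy fzxyq wxk gshh zruk lxml
Hunk 3: at line 8 remove [wxk,gshh,zruk] add [ewplq,cpro,hfeal] -> 12 lines: ebz gjn ygxp gzx xdptq mgno rzlvy fzxyq ewplq cpro hfeal lxml
Hunk 4: at line 3 remove [xdptq,mgno,rzlvy] add [qyzie] -> 10 lines: ebz gjn ygxp gzx qyzie fzxyq ewplq cpro hfeal lxml
Hunk 5: at line 3 remove [gzx] add [ynq,dbcs] -> 11 lines: ebz gjn ygxp ynq dbcs qyzie fzxyq ewplq cpro hfeal lxml
Hunk 6: at line 1 remove [ygxp] add [xwyzf,enrvk,mubfs] -> 13 lines: ebz gjn xwyzf enrvk mubfs ynq dbcs qyzie fzxyq ewplq cpro hfeal lxml
Hunk 7: at line 1 remove [gjn] add [ezhbx,uugkz,sbagi] -> 15 lines: ebz ezhbx uugkz sbagi xwyzf enrvk mubfs ynq dbcs qyzie fzxyq ewplq cpro hfeal lxml

Answer: ebz
ezhbx
uugkz
sbagi
xwyzf
enrvk
mubfs
ynq
dbcs
qyzie
fzxyq
ewplq
cpro
hfeal
lxml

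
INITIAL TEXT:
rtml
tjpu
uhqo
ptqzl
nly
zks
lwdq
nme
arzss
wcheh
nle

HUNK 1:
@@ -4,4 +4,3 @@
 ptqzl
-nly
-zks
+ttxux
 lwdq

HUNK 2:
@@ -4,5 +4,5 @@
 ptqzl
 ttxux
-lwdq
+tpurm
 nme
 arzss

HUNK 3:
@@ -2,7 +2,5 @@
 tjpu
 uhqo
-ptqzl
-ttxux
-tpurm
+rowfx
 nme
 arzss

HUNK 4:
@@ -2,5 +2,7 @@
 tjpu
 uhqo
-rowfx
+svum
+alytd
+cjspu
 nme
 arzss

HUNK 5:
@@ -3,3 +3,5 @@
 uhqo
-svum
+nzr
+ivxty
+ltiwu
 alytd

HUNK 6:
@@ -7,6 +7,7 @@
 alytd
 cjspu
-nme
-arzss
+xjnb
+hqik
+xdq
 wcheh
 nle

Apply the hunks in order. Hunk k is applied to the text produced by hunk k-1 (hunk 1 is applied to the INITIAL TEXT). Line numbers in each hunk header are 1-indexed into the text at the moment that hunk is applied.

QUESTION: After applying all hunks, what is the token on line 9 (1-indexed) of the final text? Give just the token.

Hunk 1: at line 4 remove [nly,zks] add [ttxux] -> 10 lines: rtml tjpu uhqo ptqzl ttxux lwdq nme arzss wcheh nle
Hunk 2: at line 4 remove [lwdq] add [tpurm] -> 10 lines: rtml tjpu uhqo ptqzl ttxux tpurm nme arzss wcheh nle
Hunk 3: at line 2 remove [ptqzl,ttxux,tpurm] add [rowfx] -> 8 lines: rtml tjpu uhqo rowfx nme arzss wcheh nle
Hunk 4: at line 2 remove [rowfx] add [svum,alytd,cjspu] -> 10 lines: rtml tjpu uhqo svum alytd cjspu nme arzss wcheh nle
Hunk 5: at line 3 remove [svum] add [nzr,ivxty,ltiwu] -> 12 lines: rtml tjpu uhqo nzr ivxty ltiwu alytd cjspu nme arzss wcheh nle
Hunk 6: at line 7 remove [nme,arzss] add [xjnb,hqik,xdq] -> 13 lines: rtml tjpu uhqo nzr ivxty ltiwu alytd cjspu xjnb hqik xdq wcheh nle
Final line 9: xjnb

Answer: xjnb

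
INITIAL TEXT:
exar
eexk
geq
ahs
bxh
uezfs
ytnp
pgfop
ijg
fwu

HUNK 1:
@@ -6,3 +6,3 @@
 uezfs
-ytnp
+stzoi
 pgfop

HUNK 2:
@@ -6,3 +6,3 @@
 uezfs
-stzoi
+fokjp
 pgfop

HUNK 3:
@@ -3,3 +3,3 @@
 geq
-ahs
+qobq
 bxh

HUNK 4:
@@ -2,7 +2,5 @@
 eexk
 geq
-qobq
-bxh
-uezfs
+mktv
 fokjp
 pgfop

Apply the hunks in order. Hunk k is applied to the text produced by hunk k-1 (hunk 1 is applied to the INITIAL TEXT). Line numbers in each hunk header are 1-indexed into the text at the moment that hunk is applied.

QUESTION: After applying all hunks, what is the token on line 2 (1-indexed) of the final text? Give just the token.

Hunk 1: at line 6 remove [ytnp] add [stzoi] -> 10 lines: exar eexk geq ahs bxh uezfs stzoi pgfop ijg fwu
Hunk 2: at line 6 remove [stzoi] add [fokjp] -> 10 lines: exar eexk geq ahs bxh uezfs fokjp pgfop ijg fwu
Hunk 3: at line 3 remove [ahs] add [qobq] -> 10 lines: exar eexk geq qobq bxh uezfs fokjp pgfop ijg fwu
Hunk 4: at line 2 remove [qobq,bxh,uezfs] add [mktv] -> 8 lines: exar eexk geq mktv fokjp pgfop ijg fwu
Final line 2: eexk

Answer: eexk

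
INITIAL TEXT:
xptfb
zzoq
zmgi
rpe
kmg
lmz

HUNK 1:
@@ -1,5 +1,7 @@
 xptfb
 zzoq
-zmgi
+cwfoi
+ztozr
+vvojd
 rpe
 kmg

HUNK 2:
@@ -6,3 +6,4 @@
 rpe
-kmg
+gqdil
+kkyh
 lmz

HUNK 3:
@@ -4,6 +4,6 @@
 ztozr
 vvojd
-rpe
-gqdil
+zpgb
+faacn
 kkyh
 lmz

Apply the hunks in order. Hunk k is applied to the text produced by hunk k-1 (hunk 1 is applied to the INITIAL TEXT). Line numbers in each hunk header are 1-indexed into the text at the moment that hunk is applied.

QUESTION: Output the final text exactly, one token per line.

Hunk 1: at line 1 remove [zmgi] add [cwfoi,ztozr,vvojd] -> 8 lines: xptfb zzoq cwfoi ztozr vvojd rpe kmg lmz
Hunk 2: at line 6 remove [kmg] add [gqdil,kkyh] -> 9 lines: xptfb zzoq cwfoi ztozr vvojd rpe gqdil kkyh lmz
Hunk 3: at line 4 remove [rpe,gqdil] add [zpgb,faacn] -> 9 lines: xptfb zzoq cwfoi ztozr vvojd zpgb faacn kkyh lmz

Answer: xptfb
zzoq
cwfoi
ztozr
vvojd
zpgb
faacn
kkyh
lmz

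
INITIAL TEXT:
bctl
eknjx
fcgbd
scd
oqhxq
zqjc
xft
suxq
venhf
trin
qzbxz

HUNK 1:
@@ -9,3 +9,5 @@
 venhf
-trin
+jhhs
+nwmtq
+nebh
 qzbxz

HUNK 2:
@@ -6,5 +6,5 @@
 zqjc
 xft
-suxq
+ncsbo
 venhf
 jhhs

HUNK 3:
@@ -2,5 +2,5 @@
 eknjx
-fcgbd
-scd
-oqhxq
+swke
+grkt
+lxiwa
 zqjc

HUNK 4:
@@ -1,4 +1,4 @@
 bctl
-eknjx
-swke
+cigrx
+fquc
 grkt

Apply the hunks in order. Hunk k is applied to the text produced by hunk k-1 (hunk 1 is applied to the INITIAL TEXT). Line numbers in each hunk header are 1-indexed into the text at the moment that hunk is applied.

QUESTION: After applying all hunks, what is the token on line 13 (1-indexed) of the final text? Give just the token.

Hunk 1: at line 9 remove [trin] add [jhhs,nwmtq,nebh] -> 13 lines: bctl eknjx fcgbd scd oqhxq zqjc xft suxq venhf jhhs nwmtq nebh qzbxz
Hunk 2: at line 6 remove [suxq] add [ncsbo] -> 13 lines: bctl eknjx fcgbd scd oqhxq zqjc xft ncsbo venhf jhhs nwmtq nebh qzbxz
Hunk 3: at line 2 remove [fcgbd,scd,oqhxq] add [swke,grkt,lxiwa] -> 13 lines: bctl eknjx swke grkt lxiwa zqjc xft ncsbo venhf jhhs nwmtq nebh qzbxz
Hunk 4: at line 1 remove [eknjx,swke] add [cigrx,fquc] -> 13 lines: bctl cigrx fquc grkt lxiwa zqjc xft ncsbo venhf jhhs nwmtq nebh qzbxz
Final line 13: qzbxz

Answer: qzbxz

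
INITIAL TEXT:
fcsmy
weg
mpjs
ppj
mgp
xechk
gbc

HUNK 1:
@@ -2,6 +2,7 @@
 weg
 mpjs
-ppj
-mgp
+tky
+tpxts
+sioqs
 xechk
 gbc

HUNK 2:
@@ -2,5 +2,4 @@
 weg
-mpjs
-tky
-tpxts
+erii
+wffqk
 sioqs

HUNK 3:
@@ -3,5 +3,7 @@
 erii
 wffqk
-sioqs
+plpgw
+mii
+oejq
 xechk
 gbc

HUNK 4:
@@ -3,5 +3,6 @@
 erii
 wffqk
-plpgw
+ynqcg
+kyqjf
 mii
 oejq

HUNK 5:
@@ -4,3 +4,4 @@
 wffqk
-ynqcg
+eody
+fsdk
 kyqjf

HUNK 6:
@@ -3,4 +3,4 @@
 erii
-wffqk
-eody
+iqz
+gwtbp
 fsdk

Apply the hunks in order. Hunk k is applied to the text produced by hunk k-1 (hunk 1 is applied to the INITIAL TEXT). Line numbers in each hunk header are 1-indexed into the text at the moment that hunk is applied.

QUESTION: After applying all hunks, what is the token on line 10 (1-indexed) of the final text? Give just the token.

Hunk 1: at line 2 remove [ppj,mgp] add [tky,tpxts,sioqs] -> 8 lines: fcsmy weg mpjs tky tpxts sioqs xechk gbc
Hunk 2: at line 2 remove [mpjs,tky,tpxts] add [erii,wffqk] -> 7 lines: fcsmy weg erii wffqk sioqs xechk gbc
Hunk 3: at line 3 remove [sioqs] add [plpgw,mii,oejq] -> 9 lines: fcsmy weg erii wffqk plpgw mii oejq xechk gbc
Hunk 4: at line 3 remove [plpgw] add [ynqcg,kyqjf] -> 10 lines: fcsmy weg erii wffqk ynqcg kyqjf mii oejq xechk gbc
Hunk 5: at line 4 remove [ynqcg] add [eody,fsdk] -> 11 lines: fcsmy weg erii wffqk eody fsdk kyqjf mii oejq xechk gbc
Hunk 6: at line 3 remove [wffqk,eody] add [iqz,gwtbp] -> 11 lines: fcsmy weg erii iqz gwtbp fsdk kyqjf mii oejq xechk gbc
Final line 10: xechk

Answer: xechk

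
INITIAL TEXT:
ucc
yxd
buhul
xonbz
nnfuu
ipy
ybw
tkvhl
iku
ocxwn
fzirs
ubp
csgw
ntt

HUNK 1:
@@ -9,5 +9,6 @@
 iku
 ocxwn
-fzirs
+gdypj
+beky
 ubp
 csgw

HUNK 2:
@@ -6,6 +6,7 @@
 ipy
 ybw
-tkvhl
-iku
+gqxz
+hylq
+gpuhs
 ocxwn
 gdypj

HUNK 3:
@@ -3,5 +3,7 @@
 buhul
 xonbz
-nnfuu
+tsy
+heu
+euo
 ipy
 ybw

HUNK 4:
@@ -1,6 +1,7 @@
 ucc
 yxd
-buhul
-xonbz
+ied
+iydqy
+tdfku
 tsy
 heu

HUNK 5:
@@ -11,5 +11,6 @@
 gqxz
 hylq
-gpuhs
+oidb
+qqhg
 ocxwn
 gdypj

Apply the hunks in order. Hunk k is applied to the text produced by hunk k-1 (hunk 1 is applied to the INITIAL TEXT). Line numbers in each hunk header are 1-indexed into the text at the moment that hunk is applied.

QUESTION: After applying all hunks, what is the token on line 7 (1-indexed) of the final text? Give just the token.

Answer: heu

Derivation:
Hunk 1: at line 9 remove [fzirs] add [gdypj,beky] -> 15 lines: ucc yxd buhul xonbz nnfuu ipy ybw tkvhl iku ocxwn gdypj beky ubp csgw ntt
Hunk 2: at line 6 remove [tkvhl,iku] add [gqxz,hylq,gpuhs] -> 16 lines: ucc yxd buhul xonbz nnfuu ipy ybw gqxz hylq gpuhs ocxwn gdypj beky ubp csgw ntt
Hunk 3: at line 3 remove [nnfuu] add [tsy,heu,euo] -> 18 lines: ucc yxd buhul xonbz tsy heu euo ipy ybw gqxz hylq gpuhs ocxwn gdypj beky ubp csgw ntt
Hunk 4: at line 1 remove [buhul,xonbz] add [ied,iydqy,tdfku] -> 19 lines: ucc yxd ied iydqy tdfku tsy heu euo ipy ybw gqxz hylq gpuhs ocxwn gdypj beky ubp csgw ntt
Hunk 5: at line 11 remove [gpuhs] add [oidb,qqhg] -> 20 lines: ucc yxd ied iydqy tdfku tsy heu euo ipy ybw gqxz hylq oidb qqhg ocxwn gdypj beky ubp csgw ntt
Final line 7: heu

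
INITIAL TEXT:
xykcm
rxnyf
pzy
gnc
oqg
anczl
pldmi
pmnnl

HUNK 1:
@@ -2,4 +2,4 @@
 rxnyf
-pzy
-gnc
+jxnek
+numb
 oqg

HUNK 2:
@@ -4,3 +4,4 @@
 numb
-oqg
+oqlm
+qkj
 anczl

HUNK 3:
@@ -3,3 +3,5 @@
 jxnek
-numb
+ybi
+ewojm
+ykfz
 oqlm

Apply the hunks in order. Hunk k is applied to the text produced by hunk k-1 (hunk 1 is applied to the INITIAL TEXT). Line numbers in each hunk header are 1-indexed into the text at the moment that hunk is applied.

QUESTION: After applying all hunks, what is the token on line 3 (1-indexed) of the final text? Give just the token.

Hunk 1: at line 2 remove [pzy,gnc] add [jxnek,numb] -> 8 lines: xykcm rxnyf jxnek numb oqg anczl pldmi pmnnl
Hunk 2: at line 4 remove [oqg] add [oqlm,qkj] -> 9 lines: xykcm rxnyf jxnek numb oqlm qkj anczl pldmi pmnnl
Hunk 3: at line 3 remove [numb] add [ybi,ewojm,ykfz] -> 11 lines: xykcm rxnyf jxnek ybi ewojm ykfz oqlm qkj anczl pldmi pmnnl
Final line 3: jxnek

Answer: jxnek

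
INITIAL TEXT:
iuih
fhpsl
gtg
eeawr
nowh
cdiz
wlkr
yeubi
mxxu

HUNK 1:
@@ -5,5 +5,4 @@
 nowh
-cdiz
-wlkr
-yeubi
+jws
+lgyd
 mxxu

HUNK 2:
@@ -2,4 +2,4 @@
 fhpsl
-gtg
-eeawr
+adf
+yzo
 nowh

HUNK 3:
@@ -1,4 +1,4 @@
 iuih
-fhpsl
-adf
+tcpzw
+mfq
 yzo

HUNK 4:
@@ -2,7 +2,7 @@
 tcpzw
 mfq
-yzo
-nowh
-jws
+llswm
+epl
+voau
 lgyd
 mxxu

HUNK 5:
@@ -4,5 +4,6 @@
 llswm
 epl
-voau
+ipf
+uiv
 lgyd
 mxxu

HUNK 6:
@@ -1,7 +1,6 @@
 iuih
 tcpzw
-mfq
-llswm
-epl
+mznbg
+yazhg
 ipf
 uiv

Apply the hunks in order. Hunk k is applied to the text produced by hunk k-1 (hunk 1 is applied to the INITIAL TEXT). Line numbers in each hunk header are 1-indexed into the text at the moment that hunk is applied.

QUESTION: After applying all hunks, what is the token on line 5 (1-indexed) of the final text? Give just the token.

Answer: ipf

Derivation:
Hunk 1: at line 5 remove [cdiz,wlkr,yeubi] add [jws,lgyd] -> 8 lines: iuih fhpsl gtg eeawr nowh jws lgyd mxxu
Hunk 2: at line 2 remove [gtg,eeawr] add [adf,yzo] -> 8 lines: iuih fhpsl adf yzo nowh jws lgyd mxxu
Hunk 3: at line 1 remove [fhpsl,adf] add [tcpzw,mfq] -> 8 lines: iuih tcpzw mfq yzo nowh jws lgyd mxxu
Hunk 4: at line 2 remove [yzo,nowh,jws] add [llswm,epl,voau] -> 8 lines: iuih tcpzw mfq llswm epl voau lgyd mxxu
Hunk 5: at line 4 remove [voau] add [ipf,uiv] -> 9 lines: iuih tcpzw mfq llswm epl ipf uiv lgyd mxxu
Hunk 6: at line 1 remove [mfq,llswm,epl] add [mznbg,yazhg] -> 8 lines: iuih tcpzw mznbg yazhg ipf uiv lgyd mxxu
Final line 5: ipf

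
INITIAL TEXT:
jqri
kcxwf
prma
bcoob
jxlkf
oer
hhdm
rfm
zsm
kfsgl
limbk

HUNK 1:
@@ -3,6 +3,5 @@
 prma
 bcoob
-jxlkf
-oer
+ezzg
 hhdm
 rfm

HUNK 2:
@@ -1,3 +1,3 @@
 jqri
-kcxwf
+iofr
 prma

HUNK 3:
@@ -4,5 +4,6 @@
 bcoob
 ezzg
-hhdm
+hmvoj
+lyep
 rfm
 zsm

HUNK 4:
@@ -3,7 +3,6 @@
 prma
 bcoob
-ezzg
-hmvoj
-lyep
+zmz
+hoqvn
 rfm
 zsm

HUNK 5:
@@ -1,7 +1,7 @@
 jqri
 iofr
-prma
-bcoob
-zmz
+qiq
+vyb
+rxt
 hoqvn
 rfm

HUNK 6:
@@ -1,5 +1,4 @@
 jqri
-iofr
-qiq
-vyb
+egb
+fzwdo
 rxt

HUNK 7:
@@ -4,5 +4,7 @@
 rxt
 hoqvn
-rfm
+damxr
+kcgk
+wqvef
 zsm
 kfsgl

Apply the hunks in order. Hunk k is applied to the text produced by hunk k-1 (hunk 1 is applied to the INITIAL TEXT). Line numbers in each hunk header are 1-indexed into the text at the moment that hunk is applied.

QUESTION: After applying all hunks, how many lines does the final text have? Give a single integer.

Hunk 1: at line 3 remove [jxlkf,oer] add [ezzg] -> 10 lines: jqri kcxwf prma bcoob ezzg hhdm rfm zsm kfsgl limbk
Hunk 2: at line 1 remove [kcxwf] add [iofr] -> 10 lines: jqri iofr prma bcoob ezzg hhdm rfm zsm kfsgl limbk
Hunk 3: at line 4 remove [hhdm] add [hmvoj,lyep] -> 11 lines: jqri iofr prma bcoob ezzg hmvoj lyep rfm zsm kfsgl limbk
Hunk 4: at line 3 remove [ezzg,hmvoj,lyep] add [zmz,hoqvn] -> 10 lines: jqri iofr prma bcoob zmz hoqvn rfm zsm kfsgl limbk
Hunk 5: at line 1 remove [prma,bcoob,zmz] add [qiq,vyb,rxt] -> 10 lines: jqri iofr qiq vyb rxt hoqvn rfm zsm kfsgl limbk
Hunk 6: at line 1 remove [iofr,qiq,vyb] add [egb,fzwdo] -> 9 lines: jqri egb fzwdo rxt hoqvn rfm zsm kfsgl limbk
Hunk 7: at line 4 remove [rfm] add [damxr,kcgk,wqvef] -> 11 lines: jqri egb fzwdo rxt hoqvn damxr kcgk wqvef zsm kfsgl limbk
Final line count: 11

Answer: 11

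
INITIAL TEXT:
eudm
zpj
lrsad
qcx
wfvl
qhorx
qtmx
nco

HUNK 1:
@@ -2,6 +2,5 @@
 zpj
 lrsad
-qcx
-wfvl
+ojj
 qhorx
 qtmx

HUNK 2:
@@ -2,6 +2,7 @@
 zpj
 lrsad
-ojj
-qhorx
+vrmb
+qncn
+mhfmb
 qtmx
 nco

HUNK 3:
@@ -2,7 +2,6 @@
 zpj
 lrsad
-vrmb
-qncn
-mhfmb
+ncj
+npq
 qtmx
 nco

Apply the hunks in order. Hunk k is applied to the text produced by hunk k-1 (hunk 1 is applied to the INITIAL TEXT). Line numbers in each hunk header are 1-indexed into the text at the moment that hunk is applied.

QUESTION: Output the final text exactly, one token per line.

Answer: eudm
zpj
lrsad
ncj
npq
qtmx
nco

Derivation:
Hunk 1: at line 2 remove [qcx,wfvl] add [ojj] -> 7 lines: eudm zpj lrsad ojj qhorx qtmx nco
Hunk 2: at line 2 remove [ojj,qhorx] add [vrmb,qncn,mhfmb] -> 8 lines: eudm zpj lrsad vrmb qncn mhfmb qtmx nco
Hunk 3: at line 2 remove [vrmb,qncn,mhfmb] add [ncj,npq] -> 7 lines: eudm zpj lrsad ncj npq qtmx nco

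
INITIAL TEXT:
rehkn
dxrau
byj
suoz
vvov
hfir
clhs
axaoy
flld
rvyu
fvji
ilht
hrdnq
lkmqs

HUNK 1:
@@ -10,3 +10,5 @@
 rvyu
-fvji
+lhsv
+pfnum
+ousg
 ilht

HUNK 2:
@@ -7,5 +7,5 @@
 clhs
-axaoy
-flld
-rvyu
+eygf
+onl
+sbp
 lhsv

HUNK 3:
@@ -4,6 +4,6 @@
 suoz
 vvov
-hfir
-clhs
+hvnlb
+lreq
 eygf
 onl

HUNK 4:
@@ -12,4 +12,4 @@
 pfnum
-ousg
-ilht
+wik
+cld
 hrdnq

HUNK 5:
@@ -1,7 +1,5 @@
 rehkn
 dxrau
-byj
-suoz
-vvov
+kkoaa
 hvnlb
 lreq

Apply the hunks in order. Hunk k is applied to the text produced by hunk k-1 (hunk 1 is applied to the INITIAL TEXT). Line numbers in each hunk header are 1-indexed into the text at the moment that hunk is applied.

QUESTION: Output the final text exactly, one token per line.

Hunk 1: at line 10 remove [fvji] add [lhsv,pfnum,ousg] -> 16 lines: rehkn dxrau byj suoz vvov hfir clhs axaoy flld rvyu lhsv pfnum ousg ilht hrdnq lkmqs
Hunk 2: at line 7 remove [axaoy,flld,rvyu] add [eygf,onl,sbp] -> 16 lines: rehkn dxrau byj suoz vvov hfir clhs eygf onl sbp lhsv pfnum ousg ilht hrdnq lkmqs
Hunk 3: at line 4 remove [hfir,clhs] add [hvnlb,lreq] -> 16 lines: rehkn dxrau byj suoz vvov hvnlb lreq eygf onl sbp lhsv pfnum ousg ilht hrdnq lkmqs
Hunk 4: at line 12 remove [ousg,ilht] add [wik,cld] -> 16 lines: rehkn dxrau byj suoz vvov hvnlb lreq eygf onl sbp lhsv pfnum wik cld hrdnq lkmqs
Hunk 5: at line 1 remove [byj,suoz,vvov] add [kkoaa] -> 14 lines: rehkn dxrau kkoaa hvnlb lreq eygf onl sbp lhsv pfnum wik cld hrdnq lkmqs

Answer: rehkn
dxrau
kkoaa
hvnlb
lreq
eygf
onl
sbp
lhsv
pfnum
wik
cld
hrdnq
lkmqs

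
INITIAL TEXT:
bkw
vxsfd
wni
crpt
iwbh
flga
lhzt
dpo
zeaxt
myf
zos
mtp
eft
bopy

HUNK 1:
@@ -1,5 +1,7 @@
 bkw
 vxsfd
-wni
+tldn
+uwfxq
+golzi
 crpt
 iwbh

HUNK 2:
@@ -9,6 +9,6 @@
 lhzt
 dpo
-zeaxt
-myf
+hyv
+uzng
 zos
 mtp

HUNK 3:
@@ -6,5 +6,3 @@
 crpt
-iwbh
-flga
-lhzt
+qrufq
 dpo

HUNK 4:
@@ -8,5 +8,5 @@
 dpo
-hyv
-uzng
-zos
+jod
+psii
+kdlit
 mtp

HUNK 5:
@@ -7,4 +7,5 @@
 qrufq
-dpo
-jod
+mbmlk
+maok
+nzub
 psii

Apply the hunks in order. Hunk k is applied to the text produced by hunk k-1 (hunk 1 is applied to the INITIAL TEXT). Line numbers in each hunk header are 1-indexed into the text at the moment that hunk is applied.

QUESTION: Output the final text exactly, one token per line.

Answer: bkw
vxsfd
tldn
uwfxq
golzi
crpt
qrufq
mbmlk
maok
nzub
psii
kdlit
mtp
eft
bopy

Derivation:
Hunk 1: at line 1 remove [wni] add [tldn,uwfxq,golzi] -> 16 lines: bkw vxsfd tldn uwfxq golzi crpt iwbh flga lhzt dpo zeaxt myf zos mtp eft bopy
Hunk 2: at line 9 remove [zeaxt,myf] add [hyv,uzng] -> 16 lines: bkw vxsfd tldn uwfxq golzi crpt iwbh flga lhzt dpo hyv uzng zos mtp eft bopy
Hunk 3: at line 6 remove [iwbh,flga,lhzt] add [qrufq] -> 14 lines: bkw vxsfd tldn uwfxq golzi crpt qrufq dpo hyv uzng zos mtp eft bopy
Hunk 4: at line 8 remove [hyv,uzng,zos] add [jod,psii,kdlit] -> 14 lines: bkw vxsfd tldn uwfxq golzi crpt qrufq dpo jod psii kdlit mtp eft bopy
Hunk 5: at line 7 remove [dpo,jod] add [mbmlk,maok,nzub] -> 15 lines: bkw vxsfd tldn uwfxq golzi crpt qrufq mbmlk maok nzub psii kdlit mtp eft bopy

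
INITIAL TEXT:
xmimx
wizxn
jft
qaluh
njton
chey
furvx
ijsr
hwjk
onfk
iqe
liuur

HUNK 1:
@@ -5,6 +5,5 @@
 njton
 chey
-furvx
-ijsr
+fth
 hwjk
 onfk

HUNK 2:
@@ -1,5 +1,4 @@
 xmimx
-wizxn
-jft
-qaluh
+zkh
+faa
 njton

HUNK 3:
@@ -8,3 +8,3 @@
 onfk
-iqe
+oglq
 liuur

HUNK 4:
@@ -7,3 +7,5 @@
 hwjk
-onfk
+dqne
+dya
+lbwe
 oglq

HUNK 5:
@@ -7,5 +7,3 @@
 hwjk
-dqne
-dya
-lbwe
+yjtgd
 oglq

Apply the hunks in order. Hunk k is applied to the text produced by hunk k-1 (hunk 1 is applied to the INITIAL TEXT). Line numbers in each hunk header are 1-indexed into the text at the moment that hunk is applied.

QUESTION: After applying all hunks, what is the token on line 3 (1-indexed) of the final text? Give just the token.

Hunk 1: at line 5 remove [furvx,ijsr] add [fth] -> 11 lines: xmimx wizxn jft qaluh njton chey fth hwjk onfk iqe liuur
Hunk 2: at line 1 remove [wizxn,jft,qaluh] add [zkh,faa] -> 10 lines: xmimx zkh faa njton chey fth hwjk onfk iqe liuur
Hunk 3: at line 8 remove [iqe] add [oglq] -> 10 lines: xmimx zkh faa njton chey fth hwjk onfk oglq liuur
Hunk 4: at line 7 remove [onfk] add [dqne,dya,lbwe] -> 12 lines: xmimx zkh faa njton chey fth hwjk dqne dya lbwe oglq liuur
Hunk 5: at line 7 remove [dqne,dya,lbwe] add [yjtgd] -> 10 lines: xmimx zkh faa njton chey fth hwjk yjtgd oglq liuur
Final line 3: faa

Answer: faa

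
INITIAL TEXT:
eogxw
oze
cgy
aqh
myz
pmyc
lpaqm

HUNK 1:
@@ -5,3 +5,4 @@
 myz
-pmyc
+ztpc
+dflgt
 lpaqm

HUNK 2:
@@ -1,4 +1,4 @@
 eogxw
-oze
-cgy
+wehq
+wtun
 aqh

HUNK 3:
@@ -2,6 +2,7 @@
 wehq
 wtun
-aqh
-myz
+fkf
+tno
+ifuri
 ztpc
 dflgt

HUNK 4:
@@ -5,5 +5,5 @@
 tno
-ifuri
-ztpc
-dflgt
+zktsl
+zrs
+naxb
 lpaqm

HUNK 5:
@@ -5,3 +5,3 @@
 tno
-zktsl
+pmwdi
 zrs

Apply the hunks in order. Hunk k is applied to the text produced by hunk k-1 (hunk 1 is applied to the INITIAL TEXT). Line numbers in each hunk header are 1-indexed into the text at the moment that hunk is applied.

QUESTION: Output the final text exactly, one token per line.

Hunk 1: at line 5 remove [pmyc] add [ztpc,dflgt] -> 8 lines: eogxw oze cgy aqh myz ztpc dflgt lpaqm
Hunk 2: at line 1 remove [oze,cgy] add [wehq,wtun] -> 8 lines: eogxw wehq wtun aqh myz ztpc dflgt lpaqm
Hunk 3: at line 2 remove [aqh,myz] add [fkf,tno,ifuri] -> 9 lines: eogxw wehq wtun fkf tno ifuri ztpc dflgt lpaqm
Hunk 4: at line 5 remove [ifuri,ztpc,dflgt] add [zktsl,zrs,naxb] -> 9 lines: eogxw wehq wtun fkf tno zktsl zrs naxb lpaqm
Hunk 5: at line 5 remove [zktsl] add [pmwdi] -> 9 lines: eogxw wehq wtun fkf tno pmwdi zrs naxb lpaqm

Answer: eogxw
wehq
wtun
fkf
tno
pmwdi
zrs
naxb
lpaqm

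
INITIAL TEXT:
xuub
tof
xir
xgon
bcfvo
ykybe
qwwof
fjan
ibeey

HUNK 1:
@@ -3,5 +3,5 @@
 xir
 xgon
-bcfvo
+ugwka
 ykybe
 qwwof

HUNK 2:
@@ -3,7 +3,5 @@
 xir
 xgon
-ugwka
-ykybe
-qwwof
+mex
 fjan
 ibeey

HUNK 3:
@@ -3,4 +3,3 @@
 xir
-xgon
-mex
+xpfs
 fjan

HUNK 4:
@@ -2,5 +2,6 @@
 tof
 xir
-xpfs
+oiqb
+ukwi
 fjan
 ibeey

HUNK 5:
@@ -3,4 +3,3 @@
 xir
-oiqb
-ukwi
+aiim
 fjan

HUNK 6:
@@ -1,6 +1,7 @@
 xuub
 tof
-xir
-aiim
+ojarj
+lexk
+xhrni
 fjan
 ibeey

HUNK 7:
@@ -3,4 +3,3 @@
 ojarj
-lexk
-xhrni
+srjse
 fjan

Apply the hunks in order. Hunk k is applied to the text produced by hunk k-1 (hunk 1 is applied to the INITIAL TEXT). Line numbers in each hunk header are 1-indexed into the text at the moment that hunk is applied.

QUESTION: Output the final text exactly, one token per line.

Hunk 1: at line 3 remove [bcfvo] add [ugwka] -> 9 lines: xuub tof xir xgon ugwka ykybe qwwof fjan ibeey
Hunk 2: at line 3 remove [ugwka,ykybe,qwwof] add [mex] -> 7 lines: xuub tof xir xgon mex fjan ibeey
Hunk 3: at line 3 remove [xgon,mex] add [xpfs] -> 6 lines: xuub tof xir xpfs fjan ibeey
Hunk 4: at line 2 remove [xpfs] add [oiqb,ukwi] -> 7 lines: xuub tof xir oiqb ukwi fjan ibeey
Hunk 5: at line 3 remove [oiqb,ukwi] add [aiim] -> 6 lines: xuub tof xir aiim fjan ibeey
Hunk 6: at line 1 remove [xir,aiim] add [ojarj,lexk,xhrni] -> 7 lines: xuub tof ojarj lexk xhrni fjan ibeey
Hunk 7: at line 3 remove [lexk,xhrni] add [srjse] -> 6 lines: xuub tof ojarj srjse fjan ibeey

Answer: xuub
tof
ojarj
srjse
fjan
ibeey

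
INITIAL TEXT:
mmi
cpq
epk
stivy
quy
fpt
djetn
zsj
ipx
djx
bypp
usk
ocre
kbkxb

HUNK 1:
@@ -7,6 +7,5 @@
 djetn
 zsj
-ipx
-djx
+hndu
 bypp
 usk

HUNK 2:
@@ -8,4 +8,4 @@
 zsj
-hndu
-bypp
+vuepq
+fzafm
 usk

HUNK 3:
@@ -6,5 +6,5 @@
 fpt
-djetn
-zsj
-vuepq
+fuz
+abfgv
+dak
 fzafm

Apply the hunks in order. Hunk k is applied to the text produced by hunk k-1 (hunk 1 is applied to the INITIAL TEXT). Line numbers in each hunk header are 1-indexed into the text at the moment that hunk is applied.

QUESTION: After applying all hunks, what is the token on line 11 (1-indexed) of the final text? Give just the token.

Answer: usk

Derivation:
Hunk 1: at line 7 remove [ipx,djx] add [hndu] -> 13 lines: mmi cpq epk stivy quy fpt djetn zsj hndu bypp usk ocre kbkxb
Hunk 2: at line 8 remove [hndu,bypp] add [vuepq,fzafm] -> 13 lines: mmi cpq epk stivy quy fpt djetn zsj vuepq fzafm usk ocre kbkxb
Hunk 3: at line 6 remove [djetn,zsj,vuepq] add [fuz,abfgv,dak] -> 13 lines: mmi cpq epk stivy quy fpt fuz abfgv dak fzafm usk ocre kbkxb
Final line 11: usk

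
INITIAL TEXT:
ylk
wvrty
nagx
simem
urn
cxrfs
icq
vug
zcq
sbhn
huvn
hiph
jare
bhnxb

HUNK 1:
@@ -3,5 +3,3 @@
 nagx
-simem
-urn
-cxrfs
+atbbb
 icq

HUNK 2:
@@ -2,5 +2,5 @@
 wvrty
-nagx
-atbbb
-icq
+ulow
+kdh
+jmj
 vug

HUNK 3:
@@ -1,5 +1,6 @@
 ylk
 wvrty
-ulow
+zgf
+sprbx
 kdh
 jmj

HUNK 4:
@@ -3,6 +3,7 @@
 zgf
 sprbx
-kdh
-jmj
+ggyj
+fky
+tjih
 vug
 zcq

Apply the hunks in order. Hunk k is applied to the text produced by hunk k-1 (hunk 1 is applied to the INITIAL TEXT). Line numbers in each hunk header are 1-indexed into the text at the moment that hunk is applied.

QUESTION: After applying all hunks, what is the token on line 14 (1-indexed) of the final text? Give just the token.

Hunk 1: at line 3 remove [simem,urn,cxrfs] add [atbbb] -> 12 lines: ylk wvrty nagx atbbb icq vug zcq sbhn huvn hiph jare bhnxb
Hunk 2: at line 2 remove [nagx,atbbb,icq] add [ulow,kdh,jmj] -> 12 lines: ylk wvrty ulow kdh jmj vug zcq sbhn huvn hiph jare bhnxb
Hunk 3: at line 1 remove [ulow] add [zgf,sprbx] -> 13 lines: ylk wvrty zgf sprbx kdh jmj vug zcq sbhn huvn hiph jare bhnxb
Hunk 4: at line 3 remove [kdh,jmj] add [ggyj,fky,tjih] -> 14 lines: ylk wvrty zgf sprbx ggyj fky tjih vug zcq sbhn huvn hiph jare bhnxb
Final line 14: bhnxb

Answer: bhnxb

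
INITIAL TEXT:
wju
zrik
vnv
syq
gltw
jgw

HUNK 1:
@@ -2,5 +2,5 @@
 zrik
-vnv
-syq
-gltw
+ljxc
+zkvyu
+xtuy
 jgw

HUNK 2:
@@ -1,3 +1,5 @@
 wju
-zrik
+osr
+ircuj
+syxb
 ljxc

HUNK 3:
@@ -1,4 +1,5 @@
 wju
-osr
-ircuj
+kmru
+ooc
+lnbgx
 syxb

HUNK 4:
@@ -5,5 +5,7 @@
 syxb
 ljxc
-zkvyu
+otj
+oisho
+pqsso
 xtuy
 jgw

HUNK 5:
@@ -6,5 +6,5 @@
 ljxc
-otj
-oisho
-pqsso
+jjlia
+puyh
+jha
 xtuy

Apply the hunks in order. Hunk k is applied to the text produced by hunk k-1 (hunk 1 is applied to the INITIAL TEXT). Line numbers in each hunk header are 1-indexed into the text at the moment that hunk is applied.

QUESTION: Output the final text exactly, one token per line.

Answer: wju
kmru
ooc
lnbgx
syxb
ljxc
jjlia
puyh
jha
xtuy
jgw

Derivation:
Hunk 1: at line 2 remove [vnv,syq,gltw] add [ljxc,zkvyu,xtuy] -> 6 lines: wju zrik ljxc zkvyu xtuy jgw
Hunk 2: at line 1 remove [zrik] add [osr,ircuj,syxb] -> 8 lines: wju osr ircuj syxb ljxc zkvyu xtuy jgw
Hunk 3: at line 1 remove [osr,ircuj] add [kmru,ooc,lnbgx] -> 9 lines: wju kmru ooc lnbgx syxb ljxc zkvyu xtuy jgw
Hunk 4: at line 5 remove [zkvyu] add [otj,oisho,pqsso] -> 11 lines: wju kmru ooc lnbgx syxb ljxc otj oisho pqsso xtuy jgw
Hunk 5: at line 6 remove [otj,oisho,pqsso] add [jjlia,puyh,jha] -> 11 lines: wju kmru ooc lnbgx syxb ljxc jjlia puyh jha xtuy jgw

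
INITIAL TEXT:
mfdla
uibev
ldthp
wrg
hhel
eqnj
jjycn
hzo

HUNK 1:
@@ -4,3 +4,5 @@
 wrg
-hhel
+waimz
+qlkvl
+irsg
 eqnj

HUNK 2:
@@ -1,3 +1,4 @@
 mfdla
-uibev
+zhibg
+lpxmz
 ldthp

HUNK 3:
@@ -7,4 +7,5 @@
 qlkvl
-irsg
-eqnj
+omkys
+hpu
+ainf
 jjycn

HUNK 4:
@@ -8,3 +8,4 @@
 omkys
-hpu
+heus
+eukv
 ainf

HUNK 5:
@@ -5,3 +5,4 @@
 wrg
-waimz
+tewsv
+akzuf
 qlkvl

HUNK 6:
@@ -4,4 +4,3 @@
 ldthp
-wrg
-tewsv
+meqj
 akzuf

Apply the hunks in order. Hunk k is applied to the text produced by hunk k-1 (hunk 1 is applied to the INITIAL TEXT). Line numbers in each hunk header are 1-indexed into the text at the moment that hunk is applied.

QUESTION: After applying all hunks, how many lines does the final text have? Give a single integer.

Hunk 1: at line 4 remove [hhel] add [waimz,qlkvl,irsg] -> 10 lines: mfdla uibev ldthp wrg waimz qlkvl irsg eqnj jjycn hzo
Hunk 2: at line 1 remove [uibev] add [zhibg,lpxmz] -> 11 lines: mfdla zhibg lpxmz ldthp wrg waimz qlkvl irsg eqnj jjycn hzo
Hunk 3: at line 7 remove [irsg,eqnj] add [omkys,hpu,ainf] -> 12 lines: mfdla zhibg lpxmz ldthp wrg waimz qlkvl omkys hpu ainf jjycn hzo
Hunk 4: at line 8 remove [hpu] add [heus,eukv] -> 13 lines: mfdla zhibg lpxmz ldthp wrg waimz qlkvl omkys heus eukv ainf jjycn hzo
Hunk 5: at line 5 remove [waimz] add [tewsv,akzuf] -> 14 lines: mfdla zhibg lpxmz ldthp wrg tewsv akzuf qlkvl omkys heus eukv ainf jjycn hzo
Hunk 6: at line 4 remove [wrg,tewsv] add [meqj] -> 13 lines: mfdla zhibg lpxmz ldthp meqj akzuf qlkvl omkys heus eukv ainf jjycn hzo
Final line count: 13

Answer: 13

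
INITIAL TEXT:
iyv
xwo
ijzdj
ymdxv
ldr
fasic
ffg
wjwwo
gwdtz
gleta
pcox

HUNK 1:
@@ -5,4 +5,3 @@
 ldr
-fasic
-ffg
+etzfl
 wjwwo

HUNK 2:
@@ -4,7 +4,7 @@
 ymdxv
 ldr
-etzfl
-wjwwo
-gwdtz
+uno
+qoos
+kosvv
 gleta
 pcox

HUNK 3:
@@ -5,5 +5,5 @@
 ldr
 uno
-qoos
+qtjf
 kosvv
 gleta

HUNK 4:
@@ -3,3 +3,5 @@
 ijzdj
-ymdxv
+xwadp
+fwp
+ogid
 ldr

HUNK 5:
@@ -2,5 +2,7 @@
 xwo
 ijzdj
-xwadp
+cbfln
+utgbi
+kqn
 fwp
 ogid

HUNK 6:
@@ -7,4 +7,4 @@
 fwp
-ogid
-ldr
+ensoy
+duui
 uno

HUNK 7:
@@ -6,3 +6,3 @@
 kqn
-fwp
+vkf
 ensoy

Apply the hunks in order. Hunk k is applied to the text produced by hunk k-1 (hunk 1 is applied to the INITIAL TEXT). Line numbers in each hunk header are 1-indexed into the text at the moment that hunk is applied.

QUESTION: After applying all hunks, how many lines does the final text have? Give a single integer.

Hunk 1: at line 5 remove [fasic,ffg] add [etzfl] -> 10 lines: iyv xwo ijzdj ymdxv ldr etzfl wjwwo gwdtz gleta pcox
Hunk 2: at line 4 remove [etzfl,wjwwo,gwdtz] add [uno,qoos,kosvv] -> 10 lines: iyv xwo ijzdj ymdxv ldr uno qoos kosvv gleta pcox
Hunk 3: at line 5 remove [qoos] add [qtjf] -> 10 lines: iyv xwo ijzdj ymdxv ldr uno qtjf kosvv gleta pcox
Hunk 4: at line 3 remove [ymdxv] add [xwadp,fwp,ogid] -> 12 lines: iyv xwo ijzdj xwadp fwp ogid ldr uno qtjf kosvv gleta pcox
Hunk 5: at line 2 remove [xwadp] add [cbfln,utgbi,kqn] -> 14 lines: iyv xwo ijzdj cbfln utgbi kqn fwp ogid ldr uno qtjf kosvv gleta pcox
Hunk 6: at line 7 remove [ogid,ldr] add [ensoy,duui] -> 14 lines: iyv xwo ijzdj cbfln utgbi kqn fwp ensoy duui uno qtjf kosvv gleta pcox
Hunk 7: at line 6 remove [fwp] add [vkf] -> 14 lines: iyv xwo ijzdj cbfln utgbi kqn vkf ensoy duui uno qtjf kosvv gleta pcox
Final line count: 14

Answer: 14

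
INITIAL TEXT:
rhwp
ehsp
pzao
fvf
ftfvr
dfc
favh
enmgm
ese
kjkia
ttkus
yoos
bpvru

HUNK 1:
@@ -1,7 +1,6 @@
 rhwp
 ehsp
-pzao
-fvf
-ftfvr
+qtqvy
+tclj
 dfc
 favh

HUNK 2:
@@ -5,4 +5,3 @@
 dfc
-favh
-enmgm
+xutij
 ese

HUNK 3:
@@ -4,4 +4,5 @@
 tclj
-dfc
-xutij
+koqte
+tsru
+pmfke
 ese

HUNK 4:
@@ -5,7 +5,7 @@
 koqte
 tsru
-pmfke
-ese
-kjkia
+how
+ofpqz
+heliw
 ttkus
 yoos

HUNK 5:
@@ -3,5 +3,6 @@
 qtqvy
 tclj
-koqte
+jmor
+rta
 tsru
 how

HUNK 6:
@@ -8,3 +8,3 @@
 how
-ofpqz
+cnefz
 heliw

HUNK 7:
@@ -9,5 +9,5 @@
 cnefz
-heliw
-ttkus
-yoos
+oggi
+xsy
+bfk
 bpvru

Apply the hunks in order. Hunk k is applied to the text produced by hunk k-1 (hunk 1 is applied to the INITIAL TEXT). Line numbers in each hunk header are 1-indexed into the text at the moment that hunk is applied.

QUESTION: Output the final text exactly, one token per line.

Answer: rhwp
ehsp
qtqvy
tclj
jmor
rta
tsru
how
cnefz
oggi
xsy
bfk
bpvru

Derivation:
Hunk 1: at line 1 remove [pzao,fvf,ftfvr] add [qtqvy,tclj] -> 12 lines: rhwp ehsp qtqvy tclj dfc favh enmgm ese kjkia ttkus yoos bpvru
Hunk 2: at line 5 remove [favh,enmgm] add [xutij] -> 11 lines: rhwp ehsp qtqvy tclj dfc xutij ese kjkia ttkus yoos bpvru
Hunk 3: at line 4 remove [dfc,xutij] add [koqte,tsru,pmfke] -> 12 lines: rhwp ehsp qtqvy tclj koqte tsru pmfke ese kjkia ttkus yoos bpvru
Hunk 4: at line 5 remove [pmfke,ese,kjkia] add [how,ofpqz,heliw] -> 12 lines: rhwp ehsp qtqvy tclj koqte tsru how ofpqz heliw ttkus yoos bpvru
Hunk 5: at line 3 remove [koqte] add [jmor,rta] -> 13 lines: rhwp ehsp qtqvy tclj jmor rta tsru how ofpqz heliw ttkus yoos bpvru
Hunk 6: at line 8 remove [ofpqz] add [cnefz] -> 13 lines: rhwp ehsp qtqvy tclj jmor rta tsru how cnefz heliw ttkus yoos bpvru
Hunk 7: at line 9 remove [heliw,ttkus,yoos] add [oggi,xsy,bfk] -> 13 lines: rhwp ehsp qtqvy tclj jmor rta tsru how cnefz oggi xsy bfk bpvru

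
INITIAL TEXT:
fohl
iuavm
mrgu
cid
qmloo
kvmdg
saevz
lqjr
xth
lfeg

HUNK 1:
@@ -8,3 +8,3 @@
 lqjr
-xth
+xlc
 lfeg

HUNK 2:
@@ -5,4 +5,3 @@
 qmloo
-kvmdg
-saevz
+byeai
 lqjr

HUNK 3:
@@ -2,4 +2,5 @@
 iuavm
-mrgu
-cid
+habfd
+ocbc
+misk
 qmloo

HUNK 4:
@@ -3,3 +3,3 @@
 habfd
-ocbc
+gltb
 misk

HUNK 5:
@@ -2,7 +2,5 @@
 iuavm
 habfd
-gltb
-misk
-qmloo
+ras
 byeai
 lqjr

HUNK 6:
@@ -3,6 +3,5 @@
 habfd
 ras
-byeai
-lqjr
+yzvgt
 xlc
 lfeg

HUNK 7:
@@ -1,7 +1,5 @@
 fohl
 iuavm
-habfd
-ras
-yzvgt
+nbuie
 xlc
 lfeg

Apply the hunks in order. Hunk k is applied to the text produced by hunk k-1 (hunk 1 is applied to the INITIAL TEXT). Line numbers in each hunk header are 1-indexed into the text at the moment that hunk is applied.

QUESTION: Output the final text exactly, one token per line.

Hunk 1: at line 8 remove [xth] add [xlc] -> 10 lines: fohl iuavm mrgu cid qmloo kvmdg saevz lqjr xlc lfeg
Hunk 2: at line 5 remove [kvmdg,saevz] add [byeai] -> 9 lines: fohl iuavm mrgu cid qmloo byeai lqjr xlc lfeg
Hunk 3: at line 2 remove [mrgu,cid] add [habfd,ocbc,misk] -> 10 lines: fohl iuavm habfd ocbc misk qmloo byeai lqjr xlc lfeg
Hunk 4: at line 3 remove [ocbc] add [gltb] -> 10 lines: fohl iuavm habfd gltb misk qmloo byeai lqjr xlc lfeg
Hunk 5: at line 2 remove [gltb,misk,qmloo] add [ras] -> 8 lines: fohl iuavm habfd ras byeai lqjr xlc lfeg
Hunk 6: at line 3 remove [byeai,lqjr] add [yzvgt] -> 7 lines: fohl iuavm habfd ras yzvgt xlc lfeg
Hunk 7: at line 1 remove [habfd,ras,yzvgt] add [nbuie] -> 5 lines: fohl iuavm nbuie xlc lfeg

Answer: fohl
iuavm
nbuie
xlc
lfeg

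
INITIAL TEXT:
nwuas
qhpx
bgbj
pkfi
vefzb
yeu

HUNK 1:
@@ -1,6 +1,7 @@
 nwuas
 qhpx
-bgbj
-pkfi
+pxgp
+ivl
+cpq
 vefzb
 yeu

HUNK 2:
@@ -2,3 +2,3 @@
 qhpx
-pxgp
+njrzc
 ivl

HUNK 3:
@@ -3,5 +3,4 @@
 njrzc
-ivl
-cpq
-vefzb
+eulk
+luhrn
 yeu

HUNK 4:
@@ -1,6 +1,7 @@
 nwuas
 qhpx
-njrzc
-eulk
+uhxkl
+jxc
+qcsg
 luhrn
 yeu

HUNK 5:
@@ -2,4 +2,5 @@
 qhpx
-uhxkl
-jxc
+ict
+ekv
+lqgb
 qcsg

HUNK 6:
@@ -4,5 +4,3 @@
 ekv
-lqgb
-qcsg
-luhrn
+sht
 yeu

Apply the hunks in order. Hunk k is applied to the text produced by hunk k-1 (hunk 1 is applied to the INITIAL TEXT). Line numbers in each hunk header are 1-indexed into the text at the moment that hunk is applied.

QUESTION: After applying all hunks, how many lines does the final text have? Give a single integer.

Hunk 1: at line 1 remove [bgbj,pkfi] add [pxgp,ivl,cpq] -> 7 lines: nwuas qhpx pxgp ivl cpq vefzb yeu
Hunk 2: at line 2 remove [pxgp] add [njrzc] -> 7 lines: nwuas qhpx njrzc ivl cpq vefzb yeu
Hunk 3: at line 3 remove [ivl,cpq,vefzb] add [eulk,luhrn] -> 6 lines: nwuas qhpx njrzc eulk luhrn yeu
Hunk 4: at line 1 remove [njrzc,eulk] add [uhxkl,jxc,qcsg] -> 7 lines: nwuas qhpx uhxkl jxc qcsg luhrn yeu
Hunk 5: at line 2 remove [uhxkl,jxc] add [ict,ekv,lqgb] -> 8 lines: nwuas qhpx ict ekv lqgb qcsg luhrn yeu
Hunk 6: at line 4 remove [lqgb,qcsg,luhrn] add [sht] -> 6 lines: nwuas qhpx ict ekv sht yeu
Final line count: 6

Answer: 6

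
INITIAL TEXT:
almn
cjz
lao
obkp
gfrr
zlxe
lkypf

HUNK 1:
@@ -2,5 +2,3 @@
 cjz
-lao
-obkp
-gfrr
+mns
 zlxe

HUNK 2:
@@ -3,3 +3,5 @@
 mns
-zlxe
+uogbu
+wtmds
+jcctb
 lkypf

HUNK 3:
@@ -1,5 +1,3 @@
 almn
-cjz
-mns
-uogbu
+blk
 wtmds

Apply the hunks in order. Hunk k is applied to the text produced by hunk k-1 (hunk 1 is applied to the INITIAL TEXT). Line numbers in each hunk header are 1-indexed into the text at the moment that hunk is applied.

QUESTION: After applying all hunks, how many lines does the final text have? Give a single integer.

Answer: 5

Derivation:
Hunk 1: at line 2 remove [lao,obkp,gfrr] add [mns] -> 5 lines: almn cjz mns zlxe lkypf
Hunk 2: at line 3 remove [zlxe] add [uogbu,wtmds,jcctb] -> 7 lines: almn cjz mns uogbu wtmds jcctb lkypf
Hunk 3: at line 1 remove [cjz,mns,uogbu] add [blk] -> 5 lines: almn blk wtmds jcctb lkypf
Final line count: 5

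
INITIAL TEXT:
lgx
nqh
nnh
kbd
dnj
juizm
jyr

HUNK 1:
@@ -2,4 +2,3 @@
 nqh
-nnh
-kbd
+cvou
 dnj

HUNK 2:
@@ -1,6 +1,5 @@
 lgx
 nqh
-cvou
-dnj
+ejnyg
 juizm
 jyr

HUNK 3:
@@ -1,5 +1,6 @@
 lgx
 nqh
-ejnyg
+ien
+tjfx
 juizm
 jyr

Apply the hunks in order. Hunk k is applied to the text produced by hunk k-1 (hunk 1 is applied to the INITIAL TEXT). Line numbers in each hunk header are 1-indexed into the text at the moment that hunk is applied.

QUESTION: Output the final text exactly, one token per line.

Answer: lgx
nqh
ien
tjfx
juizm
jyr

Derivation:
Hunk 1: at line 2 remove [nnh,kbd] add [cvou] -> 6 lines: lgx nqh cvou dnj juizm jyr
Hunk 2: at line 1 remove [cvou,dnj] add [ejnyg] -> 5 lines: lgx nqh ejnyg juizm jyr
Hunk 3: at line 1 remove [ejnyg] add [ien,tjfx] -> 6 lines: lgx nqh ien tjfx juizm jyr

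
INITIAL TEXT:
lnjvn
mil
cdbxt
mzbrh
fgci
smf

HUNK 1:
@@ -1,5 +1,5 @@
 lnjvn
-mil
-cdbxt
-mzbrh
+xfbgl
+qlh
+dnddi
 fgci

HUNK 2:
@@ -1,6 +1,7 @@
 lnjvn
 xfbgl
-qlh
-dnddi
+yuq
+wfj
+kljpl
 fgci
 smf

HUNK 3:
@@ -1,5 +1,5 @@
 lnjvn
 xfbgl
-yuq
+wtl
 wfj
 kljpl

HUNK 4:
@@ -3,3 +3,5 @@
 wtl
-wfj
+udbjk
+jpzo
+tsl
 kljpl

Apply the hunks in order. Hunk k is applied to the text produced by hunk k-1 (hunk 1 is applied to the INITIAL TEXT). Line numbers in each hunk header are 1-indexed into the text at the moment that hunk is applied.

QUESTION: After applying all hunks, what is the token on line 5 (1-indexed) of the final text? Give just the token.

Answer: jpzo

Derivation:
Hunk 1: at line 1 remove [mil,cdbxt,mzbrh] add [xfbgl,qlh,dnddi] -> 6 lines: lnjvn xfbgl qlh dnddi fgci smf
Hunk 2: at line 1 remove [qlh,dnddi] add [yuq,wfj,kljpl] -> 7 lines: lnjvn xfbgl yuq wfj kljpl fgci smf
Hunk 3: at line 1 remove [yuq] add [wtl] -> 7 lines: lnjvn xfbgl wtl wfj kljpl fgci smf
Hunk 4: at line 3 remove [wfj] add [udbjk,jpzo,tsl] -> 9 lines: lnjvn xfbgl wtl udbjk jpzo tsl kljpl fgci smf
Final line 5: jpzo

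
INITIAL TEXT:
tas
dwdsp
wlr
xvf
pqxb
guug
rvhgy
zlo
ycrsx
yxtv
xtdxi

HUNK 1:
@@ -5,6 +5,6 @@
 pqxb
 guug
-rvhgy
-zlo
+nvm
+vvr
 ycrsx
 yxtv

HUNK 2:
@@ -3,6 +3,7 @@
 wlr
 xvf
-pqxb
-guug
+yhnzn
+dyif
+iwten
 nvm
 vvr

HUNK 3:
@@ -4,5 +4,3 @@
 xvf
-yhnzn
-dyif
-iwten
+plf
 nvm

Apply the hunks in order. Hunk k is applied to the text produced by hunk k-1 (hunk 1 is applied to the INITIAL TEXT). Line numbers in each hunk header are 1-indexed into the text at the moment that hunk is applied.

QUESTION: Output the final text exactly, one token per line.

Answer: tas
dwdsp
wlr
xvf
plf
nvm
vvr
ycrsx
yxtv
xtdxi

Derivation:
Hunk 1: at line 5 remove [rvhgy,zlo] add [nvm,vvr] -> 11 lines: tas dwdsp wlr xvf pqxb guug nvm vvr ycrsx yxtv xtdxi
Hunk 2: at line 3 remove [pqxb,guug] add [yhnzn,dyif,iwten] -> 12 lines: tas dwdsp wlr xvf yhnzn dyif iwten nvm vvr ycrsx yxtv xtdxi
Hunk 3: at line 4 remove [yhnzn,dyif,iwten] add [plf] -> 10 lines: tas dwdsp wlr xvf plf nvm vvr ycrsx yxtv xtdxi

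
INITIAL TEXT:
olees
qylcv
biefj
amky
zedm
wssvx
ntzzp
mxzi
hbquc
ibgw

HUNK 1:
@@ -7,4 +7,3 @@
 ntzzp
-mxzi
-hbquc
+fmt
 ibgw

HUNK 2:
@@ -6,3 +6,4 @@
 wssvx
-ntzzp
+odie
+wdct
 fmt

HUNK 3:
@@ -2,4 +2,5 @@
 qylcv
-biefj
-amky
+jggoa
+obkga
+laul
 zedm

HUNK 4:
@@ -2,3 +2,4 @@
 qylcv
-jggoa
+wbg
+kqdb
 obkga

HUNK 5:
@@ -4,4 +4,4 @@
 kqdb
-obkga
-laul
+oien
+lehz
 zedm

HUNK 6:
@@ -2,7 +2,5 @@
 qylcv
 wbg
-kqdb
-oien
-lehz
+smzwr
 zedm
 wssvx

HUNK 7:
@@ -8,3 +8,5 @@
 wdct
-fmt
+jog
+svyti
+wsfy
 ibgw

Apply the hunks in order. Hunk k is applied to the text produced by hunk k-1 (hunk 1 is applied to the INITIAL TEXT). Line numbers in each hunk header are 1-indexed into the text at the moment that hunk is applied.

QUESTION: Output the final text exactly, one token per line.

Answer: olees
qylcv
wbg
smzwr
zedm
wssvx
odie
wdct
jog
svyti
wsfy
ibgw

Derivation:
Hunk 1: at line 7 remove [mxzi,hbquc] add [fmt] -> 9 lines: olees qylcv biefj amky zedm wssvx ntzzp fmt ibgw
Hunk 2: at line 6 remove [ntzzp] add [odie,wdct] -> 10 lines: olees qylcv biefj amky zedm wssvx odie wdct fmt ibgw
Hunk 3: at line 2 remove [biefj,amky] add [jggoa,obkga,laul] -> 11 lines: olees qylcv jggoa obkga laul zedm wssvx odie wdct fmt ibgw
Hunk 4: at line 2 remove [jggoa] add [wbg,kqdb] -> 12 lines: olees qylcv wbg kqdb obkga laul zedm wssvx odie wdct fmt ibgw
Hunk 5: at line 4 remove [obkga,laul] add [oien,lehz] -> 12 lines: olees qylcv wbg kqdb oien lehz zedm wssvx odie wdct fmt ibgw
Hunk 6: at line 2 remove [kqdb,oien,lehz] add [smzwr] -> 10 lines: olees qylcv wbg smzwr zedm wssvx odie wdct fmt ibgw
Hunk 7: at line 8 remove [fmt] add [jog,svyti,wsfy] -> 12 lines: olees qylcv wbg smzwr zedm wssvx odie wdct jog svyti wsfy ibgw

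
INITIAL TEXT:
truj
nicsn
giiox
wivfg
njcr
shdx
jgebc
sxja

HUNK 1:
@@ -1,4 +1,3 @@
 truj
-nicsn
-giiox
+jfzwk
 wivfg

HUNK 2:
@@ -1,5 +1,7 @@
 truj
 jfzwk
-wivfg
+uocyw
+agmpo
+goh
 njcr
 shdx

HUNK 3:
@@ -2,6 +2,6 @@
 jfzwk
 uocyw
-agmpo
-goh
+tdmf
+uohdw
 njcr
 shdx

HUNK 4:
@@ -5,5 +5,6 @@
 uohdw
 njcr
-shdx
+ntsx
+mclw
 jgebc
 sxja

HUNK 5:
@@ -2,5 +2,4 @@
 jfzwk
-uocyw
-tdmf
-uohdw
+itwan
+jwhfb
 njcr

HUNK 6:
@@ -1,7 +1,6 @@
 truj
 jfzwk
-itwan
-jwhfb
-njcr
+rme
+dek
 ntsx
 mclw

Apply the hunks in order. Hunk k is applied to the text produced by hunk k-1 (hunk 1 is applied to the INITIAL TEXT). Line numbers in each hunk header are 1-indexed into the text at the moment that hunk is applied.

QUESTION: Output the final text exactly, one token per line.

Answer: truj
jfzwk
rme
dek
ntsx
mclw
jgebc
sxja

Derivation:
Hunk 1: at line 1 remove [nicsn,giiox] add [jfzwk] -> 7 lines: truj jfzwk wivfg njcr shdx jgebc sxja
Hunk 2: at line 1 remove [wivfg] add [uocyw,agmpo,goh] -> 9 lines: truj jfzwk uocyw agmpo goh njcr shdx jgebc sxja
Hunk 3: at line 2 remove [agmpo,goh] add [tdmf,uohdw] -> 9 lines: truj jfzwk uocyw tdmf uohdw njcr shdx jgebc sxja
Hunk 4: at line 5 remove [shdx] add [ntsx,mclw] -> 10 lines: truj jfzwk uocyw tdmf uohdw njcr ntsx mclw jgebc sxja
Hunk 5: at line 2 remove [uocyw,tdmf,uohdw] add [itwan,jwhfb] -> 9 lines: truj jfzwk itwan jwhfb njcr ntsx mclw jgebc sxja
Hunk 6: at line 1 remove [itwan,jwhfb,njcr] add [rme,dek] -> 8 lines: truj jfzwk rme dek ntsx mclw jgebc sxja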